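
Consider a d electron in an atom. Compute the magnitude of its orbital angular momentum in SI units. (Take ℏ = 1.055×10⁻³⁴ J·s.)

The letter d corresponds to l = 2.
|L| = ℏ√(l(l+1)) = ℏ√(2·3) = √6 ℏ
Numerically, |L| = 2.449 × (1.055×10⁻³⁴ J·s) = 2.584×10⁻³⁴ J·s.

|L| = 2.584×10⁻³⁴ J·s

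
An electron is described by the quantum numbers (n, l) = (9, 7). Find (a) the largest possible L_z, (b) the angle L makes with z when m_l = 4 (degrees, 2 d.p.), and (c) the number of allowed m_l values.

L_z,max = lℏ = 7ℏ.
For m_l = 4: cos θ = 4/√56, θ ≈ 57.69°.
There are 2l+1 = 15 values of m_l.

L_z,max = 7ℏ; θ(m_l=4) ≈ 57.69°; 15 values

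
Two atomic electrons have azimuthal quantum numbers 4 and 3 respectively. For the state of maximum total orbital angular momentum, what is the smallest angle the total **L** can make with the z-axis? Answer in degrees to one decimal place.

L runs from |4 − 3| = 1 to 4 + 3 = 7.
So L can be 1, 2, 3, 4, 5, 6, 7.
The maximum is L = 7, with |L_tot| = ℏ√(7·8) = 2√14 ℏ.
The minimum angle with z is arccos(7/√56) ≈ 20.7°.

θ_min ≈ 20.7°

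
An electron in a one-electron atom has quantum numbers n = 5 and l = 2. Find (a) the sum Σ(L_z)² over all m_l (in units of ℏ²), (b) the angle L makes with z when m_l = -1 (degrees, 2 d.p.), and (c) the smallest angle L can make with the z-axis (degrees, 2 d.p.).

Σ(L_z)² = 10 ℏ²; θ(m_l=-1) ≈ 114.09°; θ_min ≈ 35.26°

Σ m_l² = 10, so Σ(L_z)² = 10 ℏ².
For m_l = -1: cos θ = -1/√6, θ ≈ 114.09°.
cos θ_min = 2/√6, so θ_min ≈ 35.26°.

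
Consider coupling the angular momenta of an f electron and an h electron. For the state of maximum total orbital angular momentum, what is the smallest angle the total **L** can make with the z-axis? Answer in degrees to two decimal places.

L runs from |3 − 5| = 2 to 3 + 5 = 8.
Allowed values: L = 2, 3, 4, 5, 6, 7, 8.
The maximum is L = 8, with |L_tot| = ℏ√(8·9) = 6√2 ℏ.
The minimum angle with z is arccos(8/√72) ≈ 19.47°.

θ_min ≈ 19.47°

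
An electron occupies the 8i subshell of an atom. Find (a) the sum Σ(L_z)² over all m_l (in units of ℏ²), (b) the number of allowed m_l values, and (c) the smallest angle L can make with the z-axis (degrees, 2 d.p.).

Σ(L_z)² = 182 ℏ²; 13 values; θ_min ≈ 22.21°

The 8i subshell has l = 6.
Σ m_l² = 182, so Σ(L_z)² = 182 ℏ².
There are 2l+1 = 13 values of m_l.
cos θ_min = 6/√42, so θ_min ≈ 22.21°.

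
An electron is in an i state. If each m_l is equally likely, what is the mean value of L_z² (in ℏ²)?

⟨L_z²⟩ = 14 ℏ²

An i state has l = 6.
The allowed m_l values are -6, -5, -4, -3, -2, -1, 0, 1, 2, 3, 4, 5, 6.
⟨L_z²⟩ = ℏ²·(Σ m_l²)/(2l+1) = ℏ²·182/13 = 14ℏ².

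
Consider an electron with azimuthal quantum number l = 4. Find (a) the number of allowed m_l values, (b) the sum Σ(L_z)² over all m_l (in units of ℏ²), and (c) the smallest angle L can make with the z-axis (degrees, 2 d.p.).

There are 2l+1 = 9 values of m_l.
Σ m_l² = 60, so Σ(L_z)² = 60 ℏ².
cos θ_min = 4/√20, so θ_min ≈ 26.57°.

9 values; Σ(L_z)² = 60 ℏ²; θ_min ≈ 26.57°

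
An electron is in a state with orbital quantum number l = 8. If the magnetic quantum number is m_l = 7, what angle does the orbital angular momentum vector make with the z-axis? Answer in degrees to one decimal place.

θ ≈ 34.4°

|L| = ℏ√(l(l+1)) = 6√2 ℏ.
L_z = m_l ℏ = 7ℏ.
cos θ = L_z/|L| = 7/√72, so θ ≈ 34.4°.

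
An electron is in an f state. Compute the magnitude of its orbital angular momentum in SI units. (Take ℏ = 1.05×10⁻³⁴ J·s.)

F corresponds to l = 3.
|L| = ℏ√(l(l+1)) = ℏ√(3·4) = 2√3 ℏ
Numerically, |L| = 3.464 × (1.05×10⁻³⁴ J·s) = 3.64×10⁻³⁴ J·s.

|L| = 3.64×10⁻³⁴ J·s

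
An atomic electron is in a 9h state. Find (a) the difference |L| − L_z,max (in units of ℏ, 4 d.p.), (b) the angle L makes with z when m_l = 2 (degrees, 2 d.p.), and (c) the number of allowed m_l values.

The 9h subshell has l = 5.
|L| − L_z,max = (√30 − 5)ℏ ≈ 0.4772ℏ.
For m_l = 2: cos θ = 2/√30, θ ≈ 68.58°.
There are 2l+1 = 11 values of m_l.

|L|−L_z,max ≈ 0.4772ℏ; θ(m_l=2) ≈ 68.58°; 11 values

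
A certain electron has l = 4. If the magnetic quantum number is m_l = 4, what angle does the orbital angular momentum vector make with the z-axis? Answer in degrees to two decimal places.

θ ≈ 26.57°

|L| = ℏ√(l(l+1)) = 2√5 ℏ.
L_z = m_l ℏ = 4ℏ.
cos θ = L_z/|L| = 4/√20, so θ ≈ 26.57°.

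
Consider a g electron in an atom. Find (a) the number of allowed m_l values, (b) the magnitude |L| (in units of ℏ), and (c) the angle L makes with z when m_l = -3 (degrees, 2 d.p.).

9 values; |L| = 2√5 ℏ ≈ 4.472ℏ; θ(m_l=-3) ≈ 132.13°

For a g orbital, l = 4.
There are 2l+1 = 9 values of m_l.
|L| = ℏ√(4·5) = 2√5 ℏ ≈ 4.472ℏ.
For m_l = -3: cos θ = -3/√20, θ ≈ 132.13°.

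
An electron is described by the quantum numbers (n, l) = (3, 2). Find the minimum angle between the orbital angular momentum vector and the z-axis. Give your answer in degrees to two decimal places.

θ_min ≈ 35.26°

|L| = ℏ√(l(l+1)) = √6 ℏ.
The smallest angle corresponds to the largest L_z, i.e. m_l = l = 2, giving L_z = 2ℏ.
cos θ_min = 2/√6, so θ_min ≈ 35.26°.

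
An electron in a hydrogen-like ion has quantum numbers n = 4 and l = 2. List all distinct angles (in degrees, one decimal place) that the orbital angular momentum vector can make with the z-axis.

θ ∈ {35.3°, 65.9°, 90.0°, 114.1°, 144.7°}

|L| = √(l(l+1)) ℏ = √6 ℏ.
cos θ = m_l/√6 for each m_l ∈ {-2, -1, 0, 1, 2}.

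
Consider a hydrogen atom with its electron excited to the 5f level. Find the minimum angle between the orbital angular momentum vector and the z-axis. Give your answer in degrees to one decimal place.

θ_min ≈ 30.0°

The 5f level has l = 3.
|L| = ℏ√(l(l+1)) = 2√3 ℏ.
The smallest angle corresponds to the largest L_z, i.e. m_l = l = 3, giving L_z = 3ℏ.
cos θ_min = 3/√12, so θ_min ≈ 30.0°.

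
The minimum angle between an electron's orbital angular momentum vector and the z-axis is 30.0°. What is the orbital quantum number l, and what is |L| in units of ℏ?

l = 3, |L| = 2√3 ℏ ≈ 3.464ℏ

At minimum angle, m_l = l, so cos θ = l/√(l(l+1)); cos²θ = l/(l+1) = 0.7500.
Solving: l = 3.
Then |L| = ℏ√(3·4) = 2√3 ℏ.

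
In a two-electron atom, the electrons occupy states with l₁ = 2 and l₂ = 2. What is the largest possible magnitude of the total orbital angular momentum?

|L_tot|_max = 2√5 ℏ ≈ 4.472ℏ

By the triangle rule, |l₁ − l₂| ≤ L ≤ l₁ + l₂.
So L can be 0, 1, 2, 3, 4.
The largest magnitude corresponds to L = 4: |L_tot| = ℏ√(4·5) = 2√5 ℏ.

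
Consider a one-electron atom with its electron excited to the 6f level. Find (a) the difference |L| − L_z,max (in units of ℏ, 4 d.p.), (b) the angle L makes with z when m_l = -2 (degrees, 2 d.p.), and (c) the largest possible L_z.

|L|−L_z,max ≈ 0.4641ℏ; θ(m_l=-2) ≈ 125.26°; L_z,max = 3ℏ

The 6f level has l = 3.
|L| − L_z,max = (2√3 − 3)ℏ ≈ 0.4641ℏ.
For m_l = -2: cos θ = -2/√12, θ ≈ 125.26°.
L_z,max = lℏ = 3ℏ.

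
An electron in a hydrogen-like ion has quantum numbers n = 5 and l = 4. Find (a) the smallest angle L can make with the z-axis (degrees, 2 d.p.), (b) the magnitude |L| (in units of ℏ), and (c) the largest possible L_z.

θ_min ≈ 26.57°; |L| = 2√5 ℏ ≈ 4.472ℏ; L_z,max = 4ℏ

cos θ_min = 4/√20, so θ_min ≈ 26.57°.
|L| = ℏ√(4·5) = 2√5 ℏ ≈ 4.472ℏ.
L_z,max = lℏ = 4ℏ.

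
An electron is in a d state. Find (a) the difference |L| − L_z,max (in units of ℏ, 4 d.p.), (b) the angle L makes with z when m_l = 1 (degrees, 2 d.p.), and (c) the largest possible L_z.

|L|−L_z,max ≈ 0.4495ℏ; θ(m_l=1) ≈ 65.91°; L_z,max = 2ℏ

D corresponds to l = 2.
|L| − L_z,max = (√6 − 2)ℏ ≈ 0.4495ℏ.
For m_l = 1: cos θ = 1/√6, θ ≈ 65.91°.
L_z,max = lℏ = 2ℏ.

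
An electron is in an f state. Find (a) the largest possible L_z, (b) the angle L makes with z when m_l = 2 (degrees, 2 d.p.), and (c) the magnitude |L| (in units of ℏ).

The letter f corresponds to l = 3.
L_z,max = lℏ = 3ℏ.
For m_l = 2: cos θ = 2/√12, θ ≈ 54.74°.
|L| = ℏ√(3·4) = 2√3 ℏ ≈ 3.464ℏ.

L_z,max = 3ℏ; θ(m_l=2) ≈ 54.74°; |L| = 2√3 ℏ ≈ 3.464ℏ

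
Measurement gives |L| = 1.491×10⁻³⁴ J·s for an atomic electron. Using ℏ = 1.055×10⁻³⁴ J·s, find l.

Dividing by ℏ: |L|/ℏ ≈ 1.413.
Set l(l+1) = 2.00; the integer solution is l = 1.

l = 1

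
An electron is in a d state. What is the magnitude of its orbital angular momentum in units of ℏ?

For a d orbital, l = 2.
|L| = ℏ√(l(l+1)) = ℏ√(2·3) = √6 ℏ

|L| = √6 ℏ ≈ 2.449ℏ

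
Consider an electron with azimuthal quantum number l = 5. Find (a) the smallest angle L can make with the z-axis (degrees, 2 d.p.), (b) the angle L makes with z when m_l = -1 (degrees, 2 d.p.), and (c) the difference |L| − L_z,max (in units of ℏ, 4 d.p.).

θ_min ≈ 24.09°; θ(m_l=-1) ≈ 100.52°; |L|−L_z,max ≈ 0.4772ℏ

cos θ_min = 5/√30, so θ_min ≈ 24.09°.
For m_l = -1: cos θ = -1/√30, θ ≈ 100.52°.
|L| − L_z,max = (√30 − 5)ℏ ≈ 0.4772ℏ.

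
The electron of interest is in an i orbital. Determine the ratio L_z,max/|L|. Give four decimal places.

The letter i corresponds to l = 6.
|L| = √42 ℏ ≈ 6.4807ℏ, while L_z,max = lℏ = 6ℏ.
L_z,max/|L| = 6/√42 = 0.9258.

L_z,max/|L| = 0.9258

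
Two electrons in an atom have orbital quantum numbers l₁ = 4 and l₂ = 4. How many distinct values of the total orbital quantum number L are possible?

Angular momentum addition gives L = |l₁ − l₂|, …, l₁ + l₂.
Allowed values: L = 0, 1, 2, 3, 4, 5, 6, 7, 8.
That is 9 values.

9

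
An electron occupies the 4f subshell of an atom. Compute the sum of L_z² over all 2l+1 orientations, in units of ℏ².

4f means n = 4, l = 3.
m_l runs from −3 to 3, i.e. {-3, -2, -1, 0, 1, 2, 3}.
Σ m_l² = l(l+1)(2l+1)/3 = 3·4·7/3 = 28.

Σ(L_z)² = 28 ℏ²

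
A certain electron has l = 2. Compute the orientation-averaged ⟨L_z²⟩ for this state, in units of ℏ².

The allowed m_l values are -2, -1, 0, 1, 2.
Average of L_z² over 5 states: 10/5 ℏ² = 2 ℏ².

⟨L_z²⟩ = 2 ℏ²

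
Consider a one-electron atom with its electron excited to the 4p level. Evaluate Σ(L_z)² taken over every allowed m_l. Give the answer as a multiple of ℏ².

Σ(L_z)² = 2 ℏ²

The 4p level has l = 1.
m_l ∈ {-1, 0, 1}.
Σ m_l² = 2·(1) = 2.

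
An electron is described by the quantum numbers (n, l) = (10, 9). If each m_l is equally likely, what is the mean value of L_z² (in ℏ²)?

⟨L_z²⟩ = 30 ℏ²

m_l ∈ {-9, -8, -7, -6, -5, -4, -3, -2, -1, 0, 1, 2, 3, 4, 5, 6, 7, 8, 9}.
⟨L_z²⟩ = ℏ²·(Σ m_l²)/(2l+1) = ℏ²·570/19 = 30ℏ².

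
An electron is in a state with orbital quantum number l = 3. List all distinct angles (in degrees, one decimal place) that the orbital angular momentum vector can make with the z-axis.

|L| = ℏ√(l(l+1)) = 2√3 ℏ.
cos θ = m_l/√12 for each m_l ∈ {-3, -2, -1, 0, 1, 2, 3}.

θ ∈ {30.0°, 54.7°, 73.2°, 90.0°, 106.8°, 125.3°, 150.0°}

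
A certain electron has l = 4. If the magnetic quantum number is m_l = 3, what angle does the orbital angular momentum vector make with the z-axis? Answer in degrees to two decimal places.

θ ≈ 47.87°

|L| = ℏ√(l(l+1)) = 2√5 ℏ.
L_z = m_l ℏ = 3ℏ.
cos θ = L_z/|L| = 3/√20, so θ ≈ 47.87°.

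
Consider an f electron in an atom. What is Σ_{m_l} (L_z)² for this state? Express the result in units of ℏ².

Σ(L_z)² = 28 ℏ²

F corresponds to l = 3.
m_l ∈ {-3, -2, -1, 0, 1, 2, 3}.
Σ m_l² = l(l+1)(2l+1)/3 = 3·4·7/3 = 28.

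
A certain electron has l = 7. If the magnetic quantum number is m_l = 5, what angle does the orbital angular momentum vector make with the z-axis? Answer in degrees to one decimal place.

θ ≈ 48.1°

|L| = √(l(l+1)) ℏ = 2√14 ℏ.
L_z = m_l ℏ = 5ℏ.
cos θ = L_z/|L| = 5/√56, so θ ≈ 48.1°.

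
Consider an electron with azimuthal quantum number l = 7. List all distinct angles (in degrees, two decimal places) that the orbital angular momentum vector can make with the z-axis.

|L| = ℏ√(l(l+1)) = 2√14 ℏ.
cos θ = m_l/√56 for each m_l ∈ {-7, -6, -5, -4, -3, -2, -1, 0, 1, 2, 3, 4, 5, 6, 7}.

θ ∈ {20.70°, 36.70°, 48.08°, 57.69°, 66.37°, 74.50°, 82.32°, 90.00°, 97.68°, 105.50°, 113.63°, 122.31°, 131.92°, 143.30°, 159.30°}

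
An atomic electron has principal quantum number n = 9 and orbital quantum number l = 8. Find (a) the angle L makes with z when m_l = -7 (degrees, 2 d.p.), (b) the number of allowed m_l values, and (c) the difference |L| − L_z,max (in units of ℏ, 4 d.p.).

For m_l = -7: cos θ = -7/√72, θ ≈ 145.58°.
There are 2l+1 = 17 values of m_l.
|L| − L_z,max = (6√2 − 8)ℏ ≈ 0.4853ℏ.

θ(m_l=-7) ≈ 145.58°; 17 values; |L|−L_z,max ≈ 0.4853ℏ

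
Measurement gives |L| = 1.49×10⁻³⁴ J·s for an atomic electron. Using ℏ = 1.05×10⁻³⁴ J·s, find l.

l = 1

Dividing by ℏ: |L|/ℏ ≈ 1.419.
l(l+1) ≈ 1.419² ≈ 2.01, so l = 1.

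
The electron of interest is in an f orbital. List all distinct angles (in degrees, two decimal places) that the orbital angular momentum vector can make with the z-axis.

θ ∈ {30.00°, 54.74°, 73.22°, 90.00°, 106.78°, 125.26°, 150.00°}

For an f orbital, l = 3.
|L|² = l(l+1)ℏ² = 12ℏ², so |L| = 2√3 ℏ.
cos θ = m_l/√12 for each m_l ∈ {-3, -2, -1, 0, 1, 2, 3}.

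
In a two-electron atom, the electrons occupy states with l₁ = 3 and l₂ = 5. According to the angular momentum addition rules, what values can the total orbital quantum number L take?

By the triangle rule, |l₁ − l₂| ≤ L ≤ l₁ + l₂.
L ∈ {2, 3, 4, 5, 6, 7, 8}.

L = 2, 3, 4, 5, 6, 7, 8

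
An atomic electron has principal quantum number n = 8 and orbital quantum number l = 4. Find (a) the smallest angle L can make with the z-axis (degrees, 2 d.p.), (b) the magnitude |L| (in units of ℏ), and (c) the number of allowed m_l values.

cos θ_min = 4/√20, so θ_min ≈ 26.57°.
|L| = ℏ√(4·5) = 2√5 ℏ ≈ 4.472ℏ.
There are 2l+1 = 9 values of m_l.

θ_min ≈ 26.57°; |L| = 2√5 ℏ ≈ 4.472ℏ; 9 values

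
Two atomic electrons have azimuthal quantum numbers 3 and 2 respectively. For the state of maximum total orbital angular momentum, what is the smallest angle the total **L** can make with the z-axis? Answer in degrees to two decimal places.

θ_min ≈ 24.09°

The total orbital quantum number L ranges from |l₁ − l₂| to l₁ + l₂ in integer steps.
Allowed values: L = 1, 2, 3, 4, 5.
The maximum is L = 5, with |L_tot| = ℏ√(5·6) = √30 ℏ.
The minimum angle with z is arccos(5/√30) ≈ 24.09°.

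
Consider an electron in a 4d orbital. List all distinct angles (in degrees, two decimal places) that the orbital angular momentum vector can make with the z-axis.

4d means n = 4, l = 2.
|L|² = l(l+1)ℏ² = 6ℏ², so |L| = √6 ℏ.
cos θ = m_l/√6 for each m_l ∈ {-2, -1, 0, 1, 2}.

θ ∈ {35.26°, 65.91°, 90.00°, 114.09°, 144.74°}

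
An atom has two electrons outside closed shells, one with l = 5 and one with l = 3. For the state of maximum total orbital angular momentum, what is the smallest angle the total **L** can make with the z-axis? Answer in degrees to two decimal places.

By the triangle rule, |l₁ − l₂| ≤ L ≤ l₁ + l₂.
L ∈ {2, 3, 4, 5, 6, 7, 8}.
The maximum is L = 8, with |L_tot| = ℏ√(8·9) = 6√2 ℏ.
The minimum angle with z is arccos(8/√72) ≈ 19.47°.

θ_min ≈ 19.47°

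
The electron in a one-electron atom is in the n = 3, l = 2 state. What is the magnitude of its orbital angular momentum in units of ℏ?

|L| = ℏ√(l(l+1)) = ℏ√(2·3) = √6 ℏ

|L| = √6 ℏ ≈ 2.449ℏ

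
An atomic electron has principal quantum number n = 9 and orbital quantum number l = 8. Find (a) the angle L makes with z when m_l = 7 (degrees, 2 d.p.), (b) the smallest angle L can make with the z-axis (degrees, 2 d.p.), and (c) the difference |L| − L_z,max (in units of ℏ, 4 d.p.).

For m_l = 7: cos θ = 7/√72, θ ≈ 34.42°.
cos θ_min = 8/√72, so θ_min ≈ 19.47°.
|L| − L_z,max = (6√2 − 8)ℏ ≈ 0.4853ℏ.

θ(m_l=7) ≈ 34.42°; θ_min ≈ 19.47°; |L|−L_z,max ≈ 0.4853ℏ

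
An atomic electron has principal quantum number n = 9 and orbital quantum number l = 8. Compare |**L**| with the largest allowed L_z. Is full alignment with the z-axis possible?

No: L_z,max = 8ℏ < |L| = 6√2 ℏ ≈ 8.485ℏ

|L| = 6√2 ℏ ≈ 8.4853ℏ, while L_z,max = lℏ = 8ℏ.
Since |L| > L_z,max, the vector can never point exactly along z; the closest it comes is θ_min = arccos(8/√72) ≈ 19.5°.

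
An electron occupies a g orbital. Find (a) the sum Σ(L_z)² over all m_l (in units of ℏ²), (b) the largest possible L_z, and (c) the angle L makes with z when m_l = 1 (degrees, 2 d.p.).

For a g orbital, l = 4.
Σ m_l² = 60, so Σ(L_z)² = 60 ℏ².
L_z,max = lℏ = 4ℏ.
For m_l = 1: cos θ = 1/√20, θ ≈ 77.08°.

Σ(L_z)² = 60 ℏ²; L_z,max = 4ℏ; θ(m_l=1) ≈ 77.08°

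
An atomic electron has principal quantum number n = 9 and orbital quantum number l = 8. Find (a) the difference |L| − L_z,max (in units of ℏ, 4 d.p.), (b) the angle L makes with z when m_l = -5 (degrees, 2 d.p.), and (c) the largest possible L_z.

|L| − L_z,max = (6√2 − 8)ℏ ≈ 0.4853ℏ.
For m_l = -5: cos θ = -5/√72, θ ≈ 126.10°.
L_z,max = lℏ = 8ℏ.

|L|−L_z,max ≈ 0.4853ℏ; θ(m_l=-5) ≈ 126.10°; L_z,max = 8ℏ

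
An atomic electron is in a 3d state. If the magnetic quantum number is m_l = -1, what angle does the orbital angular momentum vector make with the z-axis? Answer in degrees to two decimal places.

3d means n = 3, l = 2.
|L| = √(l(l+1)) ℏ = √6 ℏ.
L_z = m_l ℏ = −1ℏ.
cos θ = L_z/|L| = -1/√6, so θ ≈ 114.09°.

θ ≈ 114.09°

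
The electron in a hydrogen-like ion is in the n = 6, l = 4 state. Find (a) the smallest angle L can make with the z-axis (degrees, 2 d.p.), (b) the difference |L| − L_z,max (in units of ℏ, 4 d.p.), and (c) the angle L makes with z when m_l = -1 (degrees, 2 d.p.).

cos θ_min = 4/√20, so θ_min ≈ 26.57°.
|L| − L_z,max = (2√5 − 4)ℏ ≈ 0.4721ℏ.
For m_l = -1: cos θ = -1/√20, θ ≈ 102.92°.

θ_min ≈ 26.57°; |L|−L_z,max ≈ 0.4721ℏ; θ(m_l=-1) ≈ 102.92°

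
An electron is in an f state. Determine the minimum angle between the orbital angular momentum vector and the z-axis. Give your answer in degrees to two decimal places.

For an f orbital, l = 3.
|L| = √(l(l+1)) ℏ = 2√3 ℏ.
The smallest angle corresponds to the largest L_z, i.e. m_l = l = 3, giving L_z = 3ℏ.
cos θ_min = 3/√12, so θ_min ≈ 30.00°.

θ_min ≈ 30.00°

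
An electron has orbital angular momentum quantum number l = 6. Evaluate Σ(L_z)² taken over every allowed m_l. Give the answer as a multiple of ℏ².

Σ(L_z)² = 182 ℏ²

m_l runs from −6 to 6, i.e. {-6, -5, -4, -3, -2, -1, 0, 1, 2, 3, 4, 5, 6}.
Σ m_l² = l(l+1)(2l+1)/3 = 6·7·13/3 = 182.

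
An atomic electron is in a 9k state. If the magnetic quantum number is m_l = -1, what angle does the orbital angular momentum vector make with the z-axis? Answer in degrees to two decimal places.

θ ≈ 97.68°

9k means n = 9, l = 7.
|L|² = l(l+1)ℏ² = 56ℏ², so |L| = 2√14 ℏ.
L_z = m_l ℏ = −1ℏ.
cos θ = L_z/|L| = -1/√56, so θ ≈ 97.68°.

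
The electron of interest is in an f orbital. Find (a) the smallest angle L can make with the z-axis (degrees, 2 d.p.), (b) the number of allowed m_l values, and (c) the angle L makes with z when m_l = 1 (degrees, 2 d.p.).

θ_min ≈ 30.00°; 7 values; θ(m_l=1) ≈ 73.22°

An f state has l = 3.
cos θ_min = 3/√12, so θ_min ≈ 30.00°.
There are 2l+1 = 7 values of m_l.
For m_l = 1: cos θ = 1/√12, θ ≈ 73.22°.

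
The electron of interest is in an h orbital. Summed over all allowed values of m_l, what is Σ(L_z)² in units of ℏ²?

An h state has l = 5.
m_l runs from −5 to 5, i.e. {-5, -4, -3, -2, -1, 0, 1, 2, 3, 4, 5}.
Summing m² from −5 to 5: Σ m_l² = 110.

Σ(L_z)² = 110 ℏ²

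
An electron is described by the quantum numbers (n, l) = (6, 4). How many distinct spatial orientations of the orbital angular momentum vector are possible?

The number of m_l values is 2l + 1 = 2·4 + 1 = 9.

9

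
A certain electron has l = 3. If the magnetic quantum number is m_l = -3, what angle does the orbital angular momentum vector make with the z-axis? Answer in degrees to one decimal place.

θ ≈ 150.0°

|L| = √(l(l+1)) ℏ = 2√3 ℏ.
L_z = m_l ℏ = −3ℏ.
cos θ = L_z/|L| = -3/√12, so θ ≈ 150.0°.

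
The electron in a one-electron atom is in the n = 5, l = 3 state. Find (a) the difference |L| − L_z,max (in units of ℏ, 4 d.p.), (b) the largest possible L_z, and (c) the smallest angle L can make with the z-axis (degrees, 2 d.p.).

|L| − L_z,max = (2√3 − 3)ℏ ≈ 0.4641ℏ.
L_z,max = lℏ = 3ℏ.
cos θ_min = 3/√12, so θ_min ≈ 30.00°.

|L|−L_z,max ≈ 0.4641ℏ; L_z,max = 3ℏ; θ_min ≈ 30.00°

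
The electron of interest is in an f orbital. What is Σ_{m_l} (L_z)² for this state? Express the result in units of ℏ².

An f state has l = 3.
The allowed m_l values are -3, -2, -1, 0, 1, 2, 3.
Σ m_l² = 2·(1 + 4 + 9) = 28.

Σ(L_z)² = 28 ℏ²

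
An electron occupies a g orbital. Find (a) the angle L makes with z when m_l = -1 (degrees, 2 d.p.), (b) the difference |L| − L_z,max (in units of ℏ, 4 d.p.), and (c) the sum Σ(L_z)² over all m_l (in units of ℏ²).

A g state has l = 4.
For m_l = -1: cos θ = -1/√20, θ ≈ 102.92°.
|L| − L_z,max = (2√5 − 4)ℏ ≈ 0.4721ℏ.
Σ m_l² = 60, so Σ(L_z)² = 60 ℏ².

θ(m_l=-1) ≈ 102.92°; |L|−L_z,max ≈ 0.4721ℏ; Σ(L_z)² = 60 ℏ²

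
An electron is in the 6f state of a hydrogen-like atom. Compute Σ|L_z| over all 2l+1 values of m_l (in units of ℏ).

Σ|L_z| = 12 ℏ

6f means n = 6, l = 3.
The allowed m_l values are -3, -2, -1, 0, 1, 2, 3.
Σ|m_l| = 2·3(3+1)/2 = 12.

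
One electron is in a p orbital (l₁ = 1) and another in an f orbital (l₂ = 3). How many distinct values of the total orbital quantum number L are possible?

L runs from |1 − 3| = 2 to 1 + 3 = 4.
Allowed values: L = 2, 3, 4.
That is 3 values.

3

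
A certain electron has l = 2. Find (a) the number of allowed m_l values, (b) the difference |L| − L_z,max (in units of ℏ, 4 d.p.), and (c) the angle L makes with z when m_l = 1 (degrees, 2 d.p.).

There are 2l+1 = 5 values of m_l.
|L| − L_z,max = (√6 − 2)ℏ ≈ 0.4495ℏ.
For m_l = 1: cos θ = 1/√6, θ ≈ 65.91°.

5 values; |L|−L_z,max ≈ 0.4495ℏ; θ(m_l=1) ≈ 65.91°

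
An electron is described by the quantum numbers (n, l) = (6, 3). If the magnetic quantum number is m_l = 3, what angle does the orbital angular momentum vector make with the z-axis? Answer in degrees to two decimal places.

θ ≈ 30.00°

|L|² = l(l+1)ℏ² = 12ℏ², so |L| = 2√3 ℏ.
L_z = m_l ℏ = 3ℏ.
cos θ = L_z/|L| = 3/√12, so θ ≈ 30.00°.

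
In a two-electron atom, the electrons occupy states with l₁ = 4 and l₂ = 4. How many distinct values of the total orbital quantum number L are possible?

L runs from |4 − 4| = 0 to 4 + 4 = 8.
So L can be 0, 1, 2, 3, 4, 5, 6, 7, 8.
That is 9 values.

9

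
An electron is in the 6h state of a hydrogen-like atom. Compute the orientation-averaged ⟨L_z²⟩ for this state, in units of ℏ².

⟨L_z²⟩ = 10 ℏ²

For 6h, l = 5.
The allowed m_l values are -5, -4, -3, -2, -1, 0, 1, 2, 3, 4, 5.
⟨L_z²⟩ = ℏ²·(Σ m_l²)/(2l+1) = ℏ²·110/11 = 10ℏ².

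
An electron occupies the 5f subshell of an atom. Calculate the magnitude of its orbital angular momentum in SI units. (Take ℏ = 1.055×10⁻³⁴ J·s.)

The 5f subshell has l = 3.
|L| = ℏ√(l(l+1)) = ℏ√(3·4) = 2√3 ℏ
Numerically, |L| = 3.464 × (1.055×10⁻³⁴ J·s) = 3.655×10⁻³⁴ J·s.

|L| = 3.655×10⁻³⁴ J·s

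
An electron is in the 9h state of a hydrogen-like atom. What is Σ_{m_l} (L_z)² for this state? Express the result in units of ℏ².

The 9h subshell has l = 5.
The allowed m_l values are -5, -4, -3, -2, -1, 0, 1, 2, 3, 4, 5.
Σ m_l² = l(l+1)(2l+1)/3 = 5·6·11/3 = 110.

Σ(L_z)² = 110 ℏ²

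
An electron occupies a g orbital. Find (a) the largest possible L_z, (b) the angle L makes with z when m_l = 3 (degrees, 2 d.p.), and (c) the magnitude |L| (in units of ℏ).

L_z,max = 4ℏ; θ(m_l=3) ≈ 47.87°; |L| = 2√5 ℏ ≈ 4.472ℏ

A g state has l = 4.
L_z,max = lℏ = 4ℏ.
For m_l = 3: cos θ = 3/√20, θ ≈ 47.87°.
|L| = ℏ√(4·5) = 2√5 ℏ ≈ 4.472ℏ.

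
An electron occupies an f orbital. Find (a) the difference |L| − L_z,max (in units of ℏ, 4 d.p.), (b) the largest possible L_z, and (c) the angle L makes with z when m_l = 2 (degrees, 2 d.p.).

An f state has l = 3.
|L| − L_z,max = (2√3 − 3)ℏ ≈ 0.4641ℏ.
L_z,max = lℏ = 3ℏ.
For m_l = 2: cos θ = 2/√12, θ ≈ 54.74°.

|L|−L_z,max ≈ 0.4641ℏ; L_z,max = 3ℏ; θ(m_l=2) ≈ 54.74°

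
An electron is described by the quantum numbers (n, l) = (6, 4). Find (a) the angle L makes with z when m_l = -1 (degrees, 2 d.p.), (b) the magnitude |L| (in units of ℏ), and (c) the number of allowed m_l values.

For m_l = -1: cos θ = -1/√20, θ ≈ 102.92°.
|L| = ℏ√(4·5) = 2√5 ℏ ≈ 4.472ℏ.
There are 2l+1 = 9 values of m_l.

θ(m_l=-1) ≈ 102.92°; |L| = 2√5 ℏ ≈ 4.472ℏ; 9 values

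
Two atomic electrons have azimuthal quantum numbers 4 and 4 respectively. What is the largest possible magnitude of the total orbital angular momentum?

|L_tot|_max = 6√2 ℏ ≈ 8.485ℏ

By the triangle rule, |l₁ − l₂| ≤ L ≤ l₁ + l₂.
Allowed values: L = 0, 1, 2, 3, 4, 5, 6, 7, 8.
The largest magnitude corresponds to L = 8: |L_tot| = ℏ√(8·9) = 6√2 ℏ.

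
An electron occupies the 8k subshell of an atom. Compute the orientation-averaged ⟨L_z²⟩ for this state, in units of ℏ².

For 8k, l = 7.
The allowed m_l values are -7, -6, -5, -4, -3, -2, -1, 0, 1, 2, 3, 4, 5, 6, 7.
⟨L_z²⟩ = ℏ²·l(l+1)/3 = 18.67ℏ².

⟨L_z²⟩ = 18.67 ℏ²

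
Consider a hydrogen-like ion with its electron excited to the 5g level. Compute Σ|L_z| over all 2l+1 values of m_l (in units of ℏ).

Σ|L_z| = 20 ℏ

The 5g level has l = 4.
The allowed m_l values are -4, -3, -2, -1, 0, 1, 2, 3, 4.
Σ|m_l| = l(l+1) = 20.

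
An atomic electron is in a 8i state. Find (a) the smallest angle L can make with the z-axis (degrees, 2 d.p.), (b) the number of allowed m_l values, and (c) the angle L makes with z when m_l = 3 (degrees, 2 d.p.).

8i means n = 8, l = 6.
cos θ_min = 6/√42, so θ_min ≈ 22.21°.
There are 2l+1 = 13 values of m_l.
For m_l = 3: cos θ = 3/√42, θ ≈ 62.42°.

θ_min ≈ 22.21°; 13 values; θ(m_l=3) ≈ 62.42°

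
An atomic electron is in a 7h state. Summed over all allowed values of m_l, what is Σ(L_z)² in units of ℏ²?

Σ(L_z)² = 110 ℏ²

For 7h, l = 5.
m_l runs from −5 to 5, i.e. {-5, -4, -3, -2, -1, 0, 1, 2, 3, 4, 5}.
Σ m_l² = 2·(1 + 4 + 9 + 16 + 25) = 110.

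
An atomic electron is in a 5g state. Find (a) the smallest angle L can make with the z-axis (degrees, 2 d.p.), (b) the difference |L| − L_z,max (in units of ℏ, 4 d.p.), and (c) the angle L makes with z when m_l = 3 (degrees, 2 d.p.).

θ_min ≈ 26.57°; |L|−L_z,max ≈ 0.4721ℏ; θ(m_l=3) ≈ 47.87°

5g means n = 5, l = 4.
cos θ_min = 4/√20, so θ_min ≈ 26.57°.
|L| − L_z,max = (2√5 − 4)ℏ ≈ 0.4721ℏ.
For m_l = 3: cos θ = 3/√20, θ ≈ 47.87°.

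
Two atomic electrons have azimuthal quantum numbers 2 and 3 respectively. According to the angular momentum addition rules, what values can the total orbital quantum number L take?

L runs from |2 − 3| = 1 to 2 + 3 = 5.
So L can be 1, 2, 3, 4, 5.

L = 1, 2, 3, 4, 5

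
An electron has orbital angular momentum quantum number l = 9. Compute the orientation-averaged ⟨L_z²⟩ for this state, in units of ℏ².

⟨L_z²⟩ = 30 ℏ²

m_l ∈ {-9, -8, -7, -6, -5, -4, -3, -2, -1, 0, 1, 2, 3, 4, 5, 6, 7, 8, 9}.
⟨L_z²⟩ = ℏ²·l(l+1)/3 = 30ℏ².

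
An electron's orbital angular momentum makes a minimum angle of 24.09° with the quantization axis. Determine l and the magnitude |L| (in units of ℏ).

l = 5, |L| = √30 ℏ ≈ 5.477ℏ

cos θ_min = l/√(l(l+1)) = √(l/(l+1)), so l/(l+1) = cos²(24.09°) = 0.8334.
Thus l = 0.8334/(1 − 0.8334) ≈ 5.
Then |L| = ℏ√(5·6) = √30 ℏ.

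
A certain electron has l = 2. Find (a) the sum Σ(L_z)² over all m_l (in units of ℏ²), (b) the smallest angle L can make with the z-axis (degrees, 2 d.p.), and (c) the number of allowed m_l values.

Σ m_l² = 10, so Σ(L_z)² = 10 ℏ².
cos θ_min = 2/√6, so θ_min ≈ 35.26°.
There are 2l+1 = 5 values of m_l.

Σ(L_z)² = 10 ℏ²; θ_min ≈ 35.26°; 5 values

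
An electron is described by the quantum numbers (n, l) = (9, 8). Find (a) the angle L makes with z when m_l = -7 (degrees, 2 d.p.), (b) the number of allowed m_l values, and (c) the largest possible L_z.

θ(m_l=-7) ≈ 145.58°; 17 values; L_z,max = 8ℏ

For m_l = -7: cos θ = -7/√72, θ ≈ 145.58°.
There are 2l+1 = 17 values of m_l.
L_z,max = lℏ = 8ℏ.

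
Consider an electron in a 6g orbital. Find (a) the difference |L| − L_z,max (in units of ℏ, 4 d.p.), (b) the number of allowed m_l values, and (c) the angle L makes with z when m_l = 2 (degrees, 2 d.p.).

|L|−L_z,max ≈ 0.4721ℏ; 9 values; θ(m_l=2) ≈ 63.43°

The 6g subshell has l = 4.
|L| − L_z,max = (2√5 − 4)ℏ ≈ 0.4721ℏ.
There are 2l+1 = 9 values of m_l.
For m_l = 2: cos θ = 2/√20, θ ≈ 63.43°.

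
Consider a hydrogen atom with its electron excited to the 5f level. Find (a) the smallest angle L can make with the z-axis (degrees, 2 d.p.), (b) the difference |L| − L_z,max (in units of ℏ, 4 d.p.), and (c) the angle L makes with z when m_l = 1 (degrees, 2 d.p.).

θ_min ≈ 30.00°; |L|−L_z,max ≈ 0.4641ℏ; θ(m_l=1) ≈ 73.22°

The 5f level has l = 3.
cos θ_min = 3/√12, so θ_min ≈ 30.00°.
|L| − L_z,max = (2√3 − 3)ℏ ≈ 0.4641ℏ.
For m_l = 1: cos θ = 1/√12, θ ≈ 73.22°.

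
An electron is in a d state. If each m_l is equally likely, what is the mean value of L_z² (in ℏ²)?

⟨L_z²⟩ = 2 ℏ²

A d state has l = 2.
m_l runs from −2 to 2, i.e. {-2, -1, 0, 1, 2}.
⟨L_z²⟩ = ℏ²·(Σ m_l²)/(2l+1) = ℏ²·10/5 = 2ℏ².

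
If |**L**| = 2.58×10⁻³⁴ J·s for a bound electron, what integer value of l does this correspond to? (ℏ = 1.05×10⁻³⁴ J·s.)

l = 2

In units of ℏ, |L| ≈ 2.457.
(|L|/ℏ)² = l(l+1) ≈ 6.04 ⇒ l = 2.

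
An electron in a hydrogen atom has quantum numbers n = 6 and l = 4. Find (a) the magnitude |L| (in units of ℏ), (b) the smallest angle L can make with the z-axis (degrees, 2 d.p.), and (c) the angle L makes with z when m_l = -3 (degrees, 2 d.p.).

|L| = 2√5 ℏ ≈ 4.472ℏ; θ_min ≈ 26.57°; θ(m_l=-3) ≈ 132.13°

|L| = ℏ√(4·5) = 2√5 ℏ ≈ 4.472ℏ.
cos θ_min = 4/√20, so θ_min ≈ 26.57°.
For m_l = -3: cos θ = -3/√20, θ ≈ 132.13°.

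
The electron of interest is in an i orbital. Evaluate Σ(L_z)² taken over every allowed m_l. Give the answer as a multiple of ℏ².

Σ(L_z)² = 182 ℏ²

The letter i corresponds to l = 6.
m_l runs from −6 to 6, i.e. {-6, -5, -4, -3, -2, -1, 0, 1, 2, 3, 4, 5, 6}.
Summing m² from −6 to 6: Σ m_l² = 182.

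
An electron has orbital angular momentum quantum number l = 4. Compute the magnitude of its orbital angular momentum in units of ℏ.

|L| = ℏ√(l(l+1)) = ℏ√(4·5) = 2√5 ℏ

|L| = 2√5 ℏ ≈ 4.472ℏ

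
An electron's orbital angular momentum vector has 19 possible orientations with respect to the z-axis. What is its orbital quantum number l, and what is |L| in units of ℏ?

19 = 2l + 1, so l = (19−1)/2 = 9.
|L| = ℏ√(l(l+1)) = ℏ√(9·10) = 3√10 ℏ.

l = 9, |L| = 3√10 ℏ ≈ 9.487ℏ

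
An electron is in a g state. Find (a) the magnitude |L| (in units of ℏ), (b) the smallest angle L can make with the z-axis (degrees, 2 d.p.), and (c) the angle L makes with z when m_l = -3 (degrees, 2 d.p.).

|L| = 2√5 ℏ ≈ 4.472ℏ; θ_min ≈ 26.57°; θ(m_l=-3) ≈ 132.13°

A g state has l = 4.
|L| = ℏ√(4·5) = 2√5 ℏ ≈ 4.472ℏ.
cos θ_min = 4/√20, so θ_min ≈ 26.57°.
For m_l = -3: cos θ = -3/√20, θ ≈ 132.13°.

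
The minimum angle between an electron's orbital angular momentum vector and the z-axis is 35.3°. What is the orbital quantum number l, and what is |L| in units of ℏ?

cos θ_min = l/√(l(l+1)) = √(l/(l+1)), so l/(l+1) = cos²(35.3°) = 0.6661.
l = cos²θ/sin²θ ≈ 2.
Then |L| = ℏ√(2·3) = √6 ℏ.

l = 2, |L| = √6 ℏ ≈ 2.449ℏ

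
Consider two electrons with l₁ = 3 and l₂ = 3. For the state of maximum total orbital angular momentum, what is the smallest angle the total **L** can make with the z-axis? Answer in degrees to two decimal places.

By the triangle rule, |l₁ − l₂| ≤ L ≤ l₁ + l₂.
Allowed values: L = 0, 1, 2, 3, 4, 5, 6.
The maximum is L = 6, with |L_tot| = ℏ√(6·7) = √42 ℏ.
The minimum angle with z is arccos(6/√42) ≈ 22.21°.

θ_min ≈ 22.21°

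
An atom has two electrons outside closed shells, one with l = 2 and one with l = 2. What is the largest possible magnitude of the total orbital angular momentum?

L runs from |2 − 2| = 0 to 2 + 2 = 4.
L ∈ {0, 1, 2, 3, 4}.
The largest magnitude corresponds to L = 4: |L_tot| = ℏ√(4·5) = 2√5 ℏ.

|L_tot|_max = 2√5 ℏ ≈ 4.472ℏ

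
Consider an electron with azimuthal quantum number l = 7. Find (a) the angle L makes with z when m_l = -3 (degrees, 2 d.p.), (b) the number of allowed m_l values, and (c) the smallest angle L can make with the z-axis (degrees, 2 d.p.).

θ(m_l=-3) ≈ 113.63°; 15 values; θ_min ≈ 20.70°

For m_l = -3: cos θ = -3/√56, θ ≈ 113.63°.
There are 2l+1 = 15 values of m_l.
cos θ_min = 7/√56, so θ_min ≈ 20.70°.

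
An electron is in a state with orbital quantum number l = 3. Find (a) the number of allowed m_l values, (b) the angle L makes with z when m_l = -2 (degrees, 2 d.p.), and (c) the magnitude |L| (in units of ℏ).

There are 2l+1 = 7 values of m_l.
For m_l = -2: cos θ = -2/√12, θ ≈ 125.26°.
|L| = ℏ√(3·4) = 2√3 ℏ ≈ 3.464ℏ.

7 values; θ(m_l=-2) ≈ 125.26°; |L| = 2√3 ℏ ≈ 3.464ℏ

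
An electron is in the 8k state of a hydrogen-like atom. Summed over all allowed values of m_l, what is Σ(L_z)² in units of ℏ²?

8k means n = 8, l = 7.
m_l ∈ {-7, -6, -5, -4, -3, -2, -1, 0, 1, 2, 3, 4, 5, 6, 7}.
Σ m_l² = l(l+1)(2l+1)/3 = 7·8·15/3 = 280.

Σ(L_z)² = 280 ℏ²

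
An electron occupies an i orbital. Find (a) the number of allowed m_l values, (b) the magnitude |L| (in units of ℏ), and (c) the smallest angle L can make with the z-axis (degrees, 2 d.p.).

An i state has l = 6.
There are 2l+1 = 13 values of m_l.
|L| = ℏ√(6·7) = √42 ℏ ≈ 6.481ℏ.
cos θ_min = 6/√42, so θ_min ≈ 22.21°.

13 values; |L| = √42 ℏ ≈ 6.481ℏ; θ_min ≈ 22.21°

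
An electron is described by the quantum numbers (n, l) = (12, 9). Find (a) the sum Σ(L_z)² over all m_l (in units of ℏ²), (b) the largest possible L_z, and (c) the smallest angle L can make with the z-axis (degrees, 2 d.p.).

Σ(L_z)² = 570 ℏ²; L_z,max = 9ℏ; θ_min ≈ 18.43°

Σ m_l² = 570, so Σ(L_z)² = 570 ℏ².
L_z,max = lℏ = 9ℏ.
cos θ_min = 9/√90, so θ_min ≈ 18.43°.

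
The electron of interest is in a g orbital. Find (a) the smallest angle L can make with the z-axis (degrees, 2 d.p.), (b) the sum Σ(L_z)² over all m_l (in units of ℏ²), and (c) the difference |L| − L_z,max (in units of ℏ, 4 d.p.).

A g state has l = 4.
cos θ_min = 4/√20, so θ_min ≈ 26.57°.
Σ m_l² = 60, so Σ(L_z)² = 60 ℏ².
|L| − L_z,max = (2√5 − 4)ℏ ≈ 0.4721ℏ.

θ_min ≈ 26.57°; Σ(L_z)² = 60 ℏ²; |L|−L_z,max ≈ 0.4721ℏ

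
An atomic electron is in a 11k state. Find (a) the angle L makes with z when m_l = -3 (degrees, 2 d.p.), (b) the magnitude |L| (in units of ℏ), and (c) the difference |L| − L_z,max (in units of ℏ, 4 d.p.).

The 11k subshell has l = 7.
For m_l = -3: cos θ = -3/√56, θ ≈ 113.63°.
|L| = ℏ√(7·8) = 2√14 ℏ ≈ 7.483ℏ.
|L| − L_z,max = (2√14 − 7)ℏ ≈ 0.4833ℏ.

θ(m_l=-3) ≈ 113.63°; |L| = 2√14 ℏ ≈ 7.483ℏ; |L|−L_z,max ≈ 0.4833ℏ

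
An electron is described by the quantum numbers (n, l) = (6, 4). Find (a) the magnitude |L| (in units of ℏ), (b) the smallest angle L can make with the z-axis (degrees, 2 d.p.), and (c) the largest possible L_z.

|L| = 2√5 ℏ ≈ 4.472ℏ; θ_min ≈ 26.57°; L_z,max = 4ℏ

|L| = ℏ√(4·5) = 2√5 ℏ ≈ 4.472ℏ.
cos θ_min = 4/√20, so θ_min ≈ 26.57°.
L_z,max = lℏ = 4ℏ.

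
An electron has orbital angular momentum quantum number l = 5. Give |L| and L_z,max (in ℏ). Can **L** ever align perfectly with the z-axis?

|L| = √30 ℏ ≈ 5.4772ℏ, while L_z,max = lℏ = 5ℏ.
Since |L| > L_z,max, the vector can never point exactly along z; the closest it comes is θ_min = arccos(5/√30) ≈ 24.1°.

No: L_z,max = 5ℏ < |L| = √30 ℏ ≈ 5.477ℏ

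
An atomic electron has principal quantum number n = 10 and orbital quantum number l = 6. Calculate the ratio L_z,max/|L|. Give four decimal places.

|L| = √42 ℏ ≈ 6.4807ℏ, while L_z,max = lℏ = 6ℏ.
L_z,max/|L| = 6/√42 = 0.9258.

L_z,max/|L| = 0.9258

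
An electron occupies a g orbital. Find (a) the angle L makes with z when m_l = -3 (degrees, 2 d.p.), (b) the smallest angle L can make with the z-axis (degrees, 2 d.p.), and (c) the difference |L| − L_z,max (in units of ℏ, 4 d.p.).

θ(m_l=-3) ≈ 132.13°; θ_min ≈ 26.57°; |L|−L_z,max ≈ 0.4721ℏ

For a g orbital, l = 4.
For m_l = -3: cos θ = -3/√20, θ ≈ 132.13°.
cos θ_min = 4/√20, so θ_min ≈ 26.57°.
|L| − L_z,max = (2√5 − 4)ℏ ≈ 0.4721ℏ.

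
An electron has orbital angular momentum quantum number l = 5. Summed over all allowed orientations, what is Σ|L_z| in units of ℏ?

Σ|L_z| = 30 ℏ

The allowed m_l values are -5, -4, -3, -2, -1, 0, 1, 2, 3, 4, 5.
Σ|m_l| = 2(1+2+…+5) = 30.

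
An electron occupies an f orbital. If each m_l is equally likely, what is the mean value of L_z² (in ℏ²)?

For an f orbital, l = 3.
m_l runs from −3 to 3, i.e. {-3, -2, -1, 0, 1, 2, 3}.
Average of L_z² over 7 states: 28/7 ℏ² = 4 ℏ².

⟨L_z²⟩ = 4 ℏ²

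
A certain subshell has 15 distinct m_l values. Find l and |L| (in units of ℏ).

l = 7, |L| = 2√14 ℏ ≈ 7.483ℏ

15 = 2l + 1, so l = (15−1)/2 = 7.
Then |L| = √(l(l+1)) ℏ = 2√14 ℏ.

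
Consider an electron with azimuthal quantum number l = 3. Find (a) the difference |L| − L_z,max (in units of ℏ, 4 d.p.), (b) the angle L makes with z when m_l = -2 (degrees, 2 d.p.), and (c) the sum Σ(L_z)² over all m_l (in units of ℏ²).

|L| − L_z,max = (2√3 − 3)ℏ ≈ 0.4641ℏ.
For m_l = -2: cos θ = -2/√12, θ ≈ 125.26°.
Σ m_l² = 28, so Σ(L_z)² = 28 ℏ².

|L|−L_z,max ≈ 0.4641ℏ; θ(m_l=-2) ≈ 125.26°; Σ(L_z)² = 28 ℏ²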